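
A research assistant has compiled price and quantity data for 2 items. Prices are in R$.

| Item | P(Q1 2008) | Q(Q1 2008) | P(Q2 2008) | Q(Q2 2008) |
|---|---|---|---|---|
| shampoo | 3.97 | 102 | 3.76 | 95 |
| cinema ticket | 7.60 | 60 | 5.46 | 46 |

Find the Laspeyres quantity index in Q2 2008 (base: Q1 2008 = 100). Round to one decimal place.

Laspeyres quantity index uses base-period prices as weights.
ΣP(Q1 2008)·Q(Q2 2008) = 3.97×95 + 7.60×46 = 377.15 + 349.6 = 726.75
ΣP(Q1 2008)·Q(Q1 2008) = 3.97×102 + 7.60×60 = 404.94 + 456 = 860.94
Index = 726.75 / 860.94 × 100 = 84.4135

84.4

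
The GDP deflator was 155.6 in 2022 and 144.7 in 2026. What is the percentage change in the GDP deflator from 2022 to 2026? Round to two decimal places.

Change = (144.7 − 155.6) / 155.6 × 100
       = -10.9 / 155.6 × 100 = -7.0051%

-7.01%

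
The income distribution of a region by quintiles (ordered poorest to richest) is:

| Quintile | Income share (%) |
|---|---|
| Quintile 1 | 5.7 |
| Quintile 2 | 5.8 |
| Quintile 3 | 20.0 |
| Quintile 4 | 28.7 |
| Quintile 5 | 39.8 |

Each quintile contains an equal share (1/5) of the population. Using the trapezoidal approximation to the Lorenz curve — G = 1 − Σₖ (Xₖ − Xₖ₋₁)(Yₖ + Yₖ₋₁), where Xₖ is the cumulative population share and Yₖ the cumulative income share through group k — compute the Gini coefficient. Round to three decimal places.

0.364

Cumulative income shares Yₖ: 0.0570, 0.1150, 0.3150, 0.6020, 1.0000
Σ (Xₖ−Xₖ₋₁)(Yₖ+Yₖ₋₁) = (1/5)(0.0570+0.0000) + (1/5)(0.1150+0.0570) + (1/5)(0.3150+0.1150) + (1/5)(0.6020+0.3150) + (1/5)(1.0000+0.6020)
  = 0.0114 + 0.0344 + 0.0860 + 0.1834 + 0.3204 = 0.6356
G = 1 − 0.6356 = 0.3644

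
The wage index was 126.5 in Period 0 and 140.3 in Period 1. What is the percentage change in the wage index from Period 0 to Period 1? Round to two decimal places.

10.91%

Change = (140.3 − 126.5) / 126.5 × 100
       = 13.8 / 126.5 × 100 = 10.9091%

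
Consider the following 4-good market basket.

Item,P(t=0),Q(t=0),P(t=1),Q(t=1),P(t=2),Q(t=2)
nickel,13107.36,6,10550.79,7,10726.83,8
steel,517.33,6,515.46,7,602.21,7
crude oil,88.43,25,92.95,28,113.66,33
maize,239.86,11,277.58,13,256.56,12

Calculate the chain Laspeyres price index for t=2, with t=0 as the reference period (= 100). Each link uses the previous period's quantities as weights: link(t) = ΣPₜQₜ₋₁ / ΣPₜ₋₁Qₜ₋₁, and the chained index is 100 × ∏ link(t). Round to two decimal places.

Link t=0→t=1:
ΣP(t=1)Q(t=0) = 10550.79×6 + 515.46×6 + 92.95×25 + 277.58×11 = 63304.74 + 3092.76 + 2323.75 + 3053.38 = 71774.63
ΣP(t=0)Q(t=0) = 13107.36×6 + 517.33×6 + 88.43×25 + 239.86×11 = 78644.16 + 3103.98 + 2210.75 + 2638.46 = 86597.35
link = 71774.63/86597.35 = 0.828832
Link t=1→t=2:
ΣP(t=2)Q(t=1) = 10726.83×7 + 602.21×7 + 113.66×28 + 256.56×13 = 75087.81 + 4215.47 + 3182.48 + 3335.28 = 85821.04
ΣP(t=1)Q(t=1) = 10550.79×7 + 515.46×7 + 92.95×28 + 277.58×13 = 73855.53 + 3608.22 + 2602.6 + 3608.54 = 83674.89
link = 85821.04/83674.89 = 1.025649
Chained index = 100 × 0.828832 × 1.025649 = 85.0090

85.01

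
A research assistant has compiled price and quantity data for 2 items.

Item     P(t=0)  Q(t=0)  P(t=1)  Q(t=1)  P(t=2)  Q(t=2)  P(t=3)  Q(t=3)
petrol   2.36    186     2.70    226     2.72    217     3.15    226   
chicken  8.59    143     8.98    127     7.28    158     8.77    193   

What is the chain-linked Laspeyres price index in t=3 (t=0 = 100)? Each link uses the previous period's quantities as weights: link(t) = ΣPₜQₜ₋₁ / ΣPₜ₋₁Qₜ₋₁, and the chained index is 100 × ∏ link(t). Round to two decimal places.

Link t=0→t=1:
ΣP(t=1)Q(t=0) = 2.70×186 + 8.98×143 = 502.2 + 1284.14 = 1786.34
ΣP(t=0)Q(t=0) = 2.36×186 + 8.59×143 = 438.96 + 1228.37 = 1667.33
link = 1786.34/1667.33 = 1.071378
Link t=1→t=2:
ΣP(t=2)Q(t=1) = 2.72×226 + 7.28×127 = 614.72 + 924.56 = 1539.28
ΣP(t=1)Q(t=1) = 2.70×226 + 8.98×127 = 610.2 + 1140.46 = 1750.66
link = 1539.28/1750.66 = 0.879257
Link t=2→t=3:
ΣP(t=3)Q(t=2) = 3.15×217 + 8.77×158 = 683.55 + 1385.66 = 2069.21
ΣP(t=2)Q(t=2) = 2.72×217 + 7.28×158 = 590.24 + 1150.24 = 1740.48
link = 2069.21/1740.48 = 1.188873
Chained index = 100 × 1.071378 × 0.879257 × 1.188873 = 111.9938

111.99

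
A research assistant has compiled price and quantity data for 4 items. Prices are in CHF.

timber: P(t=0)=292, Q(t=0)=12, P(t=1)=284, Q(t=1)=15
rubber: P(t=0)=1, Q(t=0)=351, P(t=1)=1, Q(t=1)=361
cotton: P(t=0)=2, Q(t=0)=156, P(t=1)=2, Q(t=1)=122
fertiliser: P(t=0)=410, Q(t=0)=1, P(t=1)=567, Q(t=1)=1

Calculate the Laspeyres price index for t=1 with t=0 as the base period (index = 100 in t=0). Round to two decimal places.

Laspeyres price index uses base-period quantities as weights.
ΣP(t=1)·Q(t=0) = 284×12 + 1×351 + 2×156 + 567×1 = 3408 + 351 + 312 + 567 = 4638
ΣP(t=0)·Q(t=0) = 292×12 + 1×351 + 2×156 + 410×1 = 3504 + 351 + 312 + 410 = 4577
Index = 4638 / 4577 × 100 = 101.3328

101.33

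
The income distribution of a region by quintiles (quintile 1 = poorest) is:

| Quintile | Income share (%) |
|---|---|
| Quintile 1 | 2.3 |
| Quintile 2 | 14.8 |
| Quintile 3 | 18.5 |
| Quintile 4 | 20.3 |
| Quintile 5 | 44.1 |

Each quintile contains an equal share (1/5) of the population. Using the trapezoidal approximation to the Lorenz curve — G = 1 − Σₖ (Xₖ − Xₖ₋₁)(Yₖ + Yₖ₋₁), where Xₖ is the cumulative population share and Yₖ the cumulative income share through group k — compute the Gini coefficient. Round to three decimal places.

Cumulative income shares Yₖ: 0.0230, 0.1710, 0.3560, 0.5590, 1.0000
Σ (Xₖ−Xₖ₋₁)(Yₖ+Yₖ₋₁) = (1/5)(0.0230+0.0000) + (1/5)(0.1710+0.0230) + (1/5)(0.3560+0.1710) + (1/5)(0.5590+0.3560) + (1/5)(1.0000+0.5590)
  = 0.0046 + 0.0388 + 0.1054 + 0.1830 + 0.3118 = 0.6436
G = 1 − 0.6436 = 0.3564

0.356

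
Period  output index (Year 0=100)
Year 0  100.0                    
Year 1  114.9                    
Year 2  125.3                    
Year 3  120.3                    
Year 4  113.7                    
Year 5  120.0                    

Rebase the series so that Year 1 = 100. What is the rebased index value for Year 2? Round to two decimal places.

Rebased(Year 2) = 125.3 / 114.9 × 100 = 109.0513

109.05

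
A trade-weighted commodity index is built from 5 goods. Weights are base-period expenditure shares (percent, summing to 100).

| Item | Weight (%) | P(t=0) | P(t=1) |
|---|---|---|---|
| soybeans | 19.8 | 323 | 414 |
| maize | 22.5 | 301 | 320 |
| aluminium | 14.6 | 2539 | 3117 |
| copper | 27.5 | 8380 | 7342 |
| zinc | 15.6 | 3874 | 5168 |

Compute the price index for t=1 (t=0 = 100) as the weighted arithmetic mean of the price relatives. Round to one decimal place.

soybeans: 19.8 × (414/323) = 19.8 × 1.281734 = 25.3783
maize: 22.5 × (320/301) = 22.5 × 1.063123 = 23.9203
aluminium: 14.6 × (3117/2539) = 14.6 × 1.227649 = 17.9237
copper: 27.5 × (7342/8380) = 27.5 × 0.876134 = 24.0937
zinc: 15.6 × (5168/3874) = 15.6 × 1.334022 = 20.8107
Index = Σ wᵢ·(p₁ᵢ/p₀ᵢ) = 25.3783 + 23.9203 + 17.9237 + 24.0937 + 20.8107 = 112.1267

112.1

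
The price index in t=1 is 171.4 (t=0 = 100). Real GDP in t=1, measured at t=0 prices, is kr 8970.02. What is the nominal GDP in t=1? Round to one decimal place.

Nominal = Real × (Index/100) = 8970.02 × (171.4/100)
        = 8970.02 × 1.714 = 15374.6143

15374.6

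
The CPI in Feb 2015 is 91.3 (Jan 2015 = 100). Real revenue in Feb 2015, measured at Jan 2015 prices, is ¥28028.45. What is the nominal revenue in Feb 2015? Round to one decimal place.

Nominal = Real × (Index/100) = 28028.45 × (91.3/100)
        = 28028.45 × 0.913 = 25589.9748

25590.0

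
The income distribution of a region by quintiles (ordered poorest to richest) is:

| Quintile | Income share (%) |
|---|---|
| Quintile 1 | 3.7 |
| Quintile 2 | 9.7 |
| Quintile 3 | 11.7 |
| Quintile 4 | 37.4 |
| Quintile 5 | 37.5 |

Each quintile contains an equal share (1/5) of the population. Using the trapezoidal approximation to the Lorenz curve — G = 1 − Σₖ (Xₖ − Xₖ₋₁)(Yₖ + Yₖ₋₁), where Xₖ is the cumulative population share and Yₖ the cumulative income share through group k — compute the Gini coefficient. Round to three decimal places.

0.381

Cumulative income shares Yₖ: 0.0370, 0.1340, 0.2510, 0.6250, 1.0000
Σ (Xₖ−Xₖ₋₁)(Yₖ+Yₖ₋₁) = (1/5)(0.0370+0.0000) + (1/5)(0.1340+0.0370) + (1/5)(0.2510+0.1340) + (1/5)(0.6250+0.2510) + (1/5)(1.0000+0.6250)
  = 0.0074 + 0.0342 + 0.0770 + 0.1752 + 0.3250 = 0.6188
G = 1 − 0.6188 = 0.3812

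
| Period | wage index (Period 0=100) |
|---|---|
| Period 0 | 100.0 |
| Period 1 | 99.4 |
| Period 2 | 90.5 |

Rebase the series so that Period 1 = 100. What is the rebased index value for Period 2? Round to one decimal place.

91.0

Rebased(Period 2) = 90.5 / 99.4 × 100 = 91.0463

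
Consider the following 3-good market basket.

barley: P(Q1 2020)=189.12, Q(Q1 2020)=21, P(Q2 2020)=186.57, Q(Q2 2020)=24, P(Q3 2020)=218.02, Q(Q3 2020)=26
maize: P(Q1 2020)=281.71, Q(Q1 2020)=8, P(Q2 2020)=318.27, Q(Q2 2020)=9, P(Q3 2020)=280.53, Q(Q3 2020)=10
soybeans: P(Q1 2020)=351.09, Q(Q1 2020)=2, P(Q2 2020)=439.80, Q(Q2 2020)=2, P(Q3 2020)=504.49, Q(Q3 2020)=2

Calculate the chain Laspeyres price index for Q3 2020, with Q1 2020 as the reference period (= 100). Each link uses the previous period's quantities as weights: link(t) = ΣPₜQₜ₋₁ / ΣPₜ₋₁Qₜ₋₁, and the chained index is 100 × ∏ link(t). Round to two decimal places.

Link Q1 2020→Q2 2020:
ΣP(Q2 2020)Q(Q1 2020) = 186.57×21 + 318.27×8 + 439.80×2 = 3917.97 + 2546.16 + 879.6 = 7343.73
ΣP(Q1 2020)Q(Q1 2020) = 189.12×21 + 281.71×8 + 351.09×2 = 3971.52 + 2253.68 + 702.18 = 6927.38
link = 7343.73/6927.38 = 1.060102
Link Q2 2020→Q3 2020:
ΣP(Q3 2020)Q(Q2 2020) = 218.02×24 + 280.53×9 + 504.49×2 = 5232.48 + 2524.77 + 1008.98 = 8766.23
ΣP(Q2 2020)Q(Q2 2020) = 186.57×24 + 318.27×9 + 439.80×2 = 4477.68 + 2864.43 + 879.6 = 8221.71
link = 8766.23/8221.71 = 1.066230
Chained index = 100 × 1.060102 × 1.066230 = 113.0312

113.03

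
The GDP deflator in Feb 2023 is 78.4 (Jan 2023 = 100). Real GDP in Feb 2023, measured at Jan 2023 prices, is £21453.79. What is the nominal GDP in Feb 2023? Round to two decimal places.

16819.77

Nominal = Real × (Index/100) = 21453.79 × (78.4/100)
        = 21453.79 × 0.784 = 16819.7714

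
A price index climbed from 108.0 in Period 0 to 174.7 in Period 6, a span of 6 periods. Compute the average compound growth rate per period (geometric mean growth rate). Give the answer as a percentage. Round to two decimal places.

8.35%

Growth factor = (174.7/108.0)^(1/6) = (1.617593)^(1/6) = 1.083457
Growth rate = 1.083457 − 1 = 0.083457 = 8.3457%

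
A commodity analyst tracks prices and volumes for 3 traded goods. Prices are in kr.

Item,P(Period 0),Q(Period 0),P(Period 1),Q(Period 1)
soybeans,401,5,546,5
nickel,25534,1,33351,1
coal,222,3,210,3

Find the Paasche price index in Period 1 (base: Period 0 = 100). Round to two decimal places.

130.16

Paasche price index uses current-period quantities as weights.
ΣP(Period 1)·Q(Period 1) = 546×5 + 33351×1 + 210×3 = 2730 + 33351 + 630 = 36711
ΣP(Period 0)·Q(Period 1) = 401×5 + 25534×1 + 222×3 = 2005 + 25534 + 666 = 28205
Index = 36711 / 28205 × 100 = 130.1578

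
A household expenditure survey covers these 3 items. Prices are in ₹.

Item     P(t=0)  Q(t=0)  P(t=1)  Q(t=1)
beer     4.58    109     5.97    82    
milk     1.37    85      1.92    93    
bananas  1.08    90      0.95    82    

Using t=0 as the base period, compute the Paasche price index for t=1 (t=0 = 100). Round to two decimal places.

Paasche price index uses current-period quantities as weights.
ΣP(t=1)·Q(t=1) = 5.97×82 + 1.92×93 + 0.95×82 = 489.54 + 178.56 + 77.9 = 746
ΣP(t=0)·Q(t=1) = 4.58×82 + 1.37×93 + 1.08×82 = 375.56 + 127.41 + 88.56 = 591.53
Index = 746 / 591.53 × 100 = 126.1136

126.11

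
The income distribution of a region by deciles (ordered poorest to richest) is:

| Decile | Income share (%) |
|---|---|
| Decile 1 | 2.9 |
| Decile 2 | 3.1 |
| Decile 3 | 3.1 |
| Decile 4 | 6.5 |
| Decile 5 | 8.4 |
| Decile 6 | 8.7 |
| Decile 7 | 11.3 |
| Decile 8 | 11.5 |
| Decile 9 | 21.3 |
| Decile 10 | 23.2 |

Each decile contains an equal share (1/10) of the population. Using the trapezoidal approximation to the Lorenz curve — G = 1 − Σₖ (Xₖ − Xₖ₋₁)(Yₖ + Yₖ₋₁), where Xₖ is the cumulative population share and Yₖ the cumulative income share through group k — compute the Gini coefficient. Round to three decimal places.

Cumulative income shares Yₖ: 0.0290, 0.0600, 0.0910, 0.1560, 0.2400, 0.3270, 0.4400, 0.5550, 0.7680, 1.0000
Σ (Xₖ−Xₖ₋₁)(Yₖ+Yₖ₋₁) = (1/10)(0.0290+0.0000) + (1/10)(0.0600+0.0290) + (1/10)(0.0910+0.0600) + (1/10)(0.1560+0.0910) + (1/10)(0.2400+0.1560) + (1/10)(0.3270+0.2400) + (1/10)(0.4400+0.3270) + (1/10)(0.5550+0.4400) + (1/10)(0.7680+0.5550) + (1/10)(1.0000+0.7680)
  = 0.0029 + 0.0089 + 0.0151 + 0.0247 + 0.0396 + 0.0567 + 0.0767 + 0.0995 + 0.1323 + 0.1768 = 0.6332
G = 1 − 0.6332 = 0.3668

0.367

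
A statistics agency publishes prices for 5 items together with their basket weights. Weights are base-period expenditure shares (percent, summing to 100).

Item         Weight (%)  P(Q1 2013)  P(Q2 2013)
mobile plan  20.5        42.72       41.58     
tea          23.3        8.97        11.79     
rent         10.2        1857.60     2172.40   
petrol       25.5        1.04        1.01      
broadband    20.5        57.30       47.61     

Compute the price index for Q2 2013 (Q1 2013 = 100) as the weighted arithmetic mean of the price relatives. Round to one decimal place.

mobile plan: 20.5 × (41.58/42.72) = 20.5 × 0.973315 = 19.9529
tea: 23.3 × (11.79/8.97) = 23.3 × 1.314381 = 30.6251
rent: 10.2 × (2172.40/1857.60) = 10.2 × 1.169466 = 11.9286
petrol: 25.5 × (1.01/1.04) = 25.5 × 0.971154 = 24.7644
broadband: 20.5 × (47.61/57.30) = 20.5 × 0.830890 = 17.0332
Index = Σ wᵢ·(p₁ᵢ/p₀ᵢ) = 19.9529 + 30.6251 + 11.9286 + 24.7644 + 17.0332 = 104.3043

104.3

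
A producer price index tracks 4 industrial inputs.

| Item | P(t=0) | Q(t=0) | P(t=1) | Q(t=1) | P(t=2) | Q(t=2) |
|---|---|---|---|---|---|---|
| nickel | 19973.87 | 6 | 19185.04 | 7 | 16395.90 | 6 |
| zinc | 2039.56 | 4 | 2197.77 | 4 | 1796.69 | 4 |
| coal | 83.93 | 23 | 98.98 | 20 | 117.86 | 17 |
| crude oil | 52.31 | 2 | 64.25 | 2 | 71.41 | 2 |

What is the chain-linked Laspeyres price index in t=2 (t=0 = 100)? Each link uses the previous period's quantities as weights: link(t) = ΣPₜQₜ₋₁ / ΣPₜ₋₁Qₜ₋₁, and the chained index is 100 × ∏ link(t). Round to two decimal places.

83.26

Link t=0→t=1:
ΣP(t=1)Q(t=0) = 19185.04×6 + 2197.77×4 + 98.98×23 + 64.25×2 = 115110.24 + 8791.08 + 2276.54 + 128.5 = 126306.36
ΣP(t=0)Q(t=0) = 19973.87×6 + 2039.56×4 + 83.93×23 + 52.31×2 = 119843.22 + 8158.24 + 1930.39 + 104.62 = 130036.47
link = 126306.36/130036.47 = 0.971315
Link t=1→t=2:
ΣP(t=2)Q(t=1) = 16395.90×7 + 1796.69×4 + 117.86×20 + 71.41×2 = 114771.3 + 7186.76 + 2357.2 + 142.82 = 124458.08
ΣP(t=1)Q(t=1) = 19185.04×7 + 2197.77×4 + 98.98×20 + 64.25×2 = 134295.28 + 8791.08 + 1979.6 + 128.5 = 145194.46
link = 124458.08/145194.46 = 0.857182
Chained index = 100 × 0.971315 × 0.857182 = 83.2594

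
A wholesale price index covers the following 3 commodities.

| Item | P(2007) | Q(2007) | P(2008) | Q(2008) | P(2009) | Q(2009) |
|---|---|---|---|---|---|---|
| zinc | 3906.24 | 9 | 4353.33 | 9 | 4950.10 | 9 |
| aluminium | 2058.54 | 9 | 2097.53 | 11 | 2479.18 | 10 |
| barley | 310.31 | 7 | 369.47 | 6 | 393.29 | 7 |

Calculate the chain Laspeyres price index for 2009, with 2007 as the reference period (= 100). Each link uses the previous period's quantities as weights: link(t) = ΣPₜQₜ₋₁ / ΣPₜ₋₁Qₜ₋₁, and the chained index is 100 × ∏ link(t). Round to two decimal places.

Link 2007→2008:
ΣP(2008)Q(2007) = 4353.33×9 + 2097.53×9 + 369.47×7 = 39179.97 + 18877.77 + 2586.29 = 60644.03
ΣP(2007)Q(2007) = 3906.24×9 + 2058.54×9 + 310.31×7 = 35156.16 + 18526.86 + 2172.17 = 55855.19
link = 60644.03/55855.19 = 1.085737
Link 2008→2009:
ΣP(2009)Q(2008) = 4950.10×9 + 2479.18×11 + 393.29×6 = 44550.9 + 27270.98 + 2359.74 = 74181.62
ΣP(2008)Q(2008) = 4353.33×9 + 2097.53×11 + 369.47×6 = 39179.97 + 23072.83 + 2216.82 = 64469.62
link = 74181.62/64469.62 = 1.150645
Chained index = 100 × 1.085737 × 1.150645 = 124.9297

124.93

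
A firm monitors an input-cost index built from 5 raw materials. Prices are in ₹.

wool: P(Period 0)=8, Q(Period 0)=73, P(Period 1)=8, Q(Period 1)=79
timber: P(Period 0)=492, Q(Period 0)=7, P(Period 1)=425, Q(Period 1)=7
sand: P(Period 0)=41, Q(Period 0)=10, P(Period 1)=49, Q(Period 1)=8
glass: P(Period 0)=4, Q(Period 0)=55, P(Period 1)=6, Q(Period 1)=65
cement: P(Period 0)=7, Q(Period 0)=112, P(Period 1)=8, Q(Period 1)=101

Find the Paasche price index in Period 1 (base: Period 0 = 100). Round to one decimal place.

96.8

Paasche price index uses current-period quantities as weights.
ΣP(Period 1)·Q(Period 1) = 8×79 + 425×7 + 49×8 + 6×65 + 8×101 = 632 + 2975 + 392 + 390 + 808 = 5197
ΣP(Period 0)·Q(Period 1) = 8×79 + 492×7 + 41×8 + 4×65 + 7×101 = 632 + 3444 + 328 + 260 + 707 = 5371
Index = 5197 / 5371 × 100 = 96.7604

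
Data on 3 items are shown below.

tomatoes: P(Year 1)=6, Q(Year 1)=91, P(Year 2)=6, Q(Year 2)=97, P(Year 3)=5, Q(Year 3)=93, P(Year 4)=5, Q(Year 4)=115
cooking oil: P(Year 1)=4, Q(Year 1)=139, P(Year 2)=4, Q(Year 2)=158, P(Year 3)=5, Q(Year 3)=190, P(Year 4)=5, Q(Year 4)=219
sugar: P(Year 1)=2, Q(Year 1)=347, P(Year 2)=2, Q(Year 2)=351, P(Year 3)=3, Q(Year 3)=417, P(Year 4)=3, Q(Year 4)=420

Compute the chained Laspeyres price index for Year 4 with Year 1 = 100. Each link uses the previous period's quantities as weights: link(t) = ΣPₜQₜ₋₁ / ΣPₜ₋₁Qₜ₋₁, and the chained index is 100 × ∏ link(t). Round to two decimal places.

121.50

Link Year 1→Year 2:
ΣP(Year 2)Q(Year 1) = 6×91 + 4×139 + 2×347 = 546 + 556 + 694 = 1796
ΣP(Year 1)Q(Year 1) = 6×91 + 4×139 + 2×347 = 546 + 556 + 694 = 1796
link = 1796/1796 = 1.000000
Link Year 2→Year 3:
ΣP(Year 3)Q(Year 2) = 5×97 + 5×158 + 3×351 = 485 + 790 + 1053 = 2328
ΣP(Year 2)Q(Year 2) = 6×97 + 4×158 + 2×351 = 582 + 632 + 702 = 1916
link = 2328/1916 = 1.215031
Link Year 3→Year 4:
ΣP(Year 4)Q(Year 3) = 5×93 + 5×190 + 3×417 = 465 + 950 + 1251 = 2666
ΣP(Year 3)Q(Year 3) = 5×93 + 5×190 + 3×417 = 465 + 950 + 1251 = 2666
link = 2666/2666 = 1.000000
Chained index = 100 × 1.000000 × 1.215031 × 1.000000 = 121.5031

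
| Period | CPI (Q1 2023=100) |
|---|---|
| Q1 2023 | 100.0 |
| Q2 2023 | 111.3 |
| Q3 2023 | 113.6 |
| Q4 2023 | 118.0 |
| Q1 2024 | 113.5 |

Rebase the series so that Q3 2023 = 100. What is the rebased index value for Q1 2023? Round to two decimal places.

Rebased(Q1 2023) = 100.0 / 113.6 × 100 = 88.0282

88.03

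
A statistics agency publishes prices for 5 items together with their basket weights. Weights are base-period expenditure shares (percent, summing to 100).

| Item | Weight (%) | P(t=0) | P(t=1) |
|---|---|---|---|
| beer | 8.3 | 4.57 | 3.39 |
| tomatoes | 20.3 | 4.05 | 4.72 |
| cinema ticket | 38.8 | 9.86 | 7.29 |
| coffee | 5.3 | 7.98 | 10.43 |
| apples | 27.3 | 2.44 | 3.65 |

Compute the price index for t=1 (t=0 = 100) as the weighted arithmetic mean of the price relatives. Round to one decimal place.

106.3

beer: 8.3 × (3.39/4.57) = 8.3 × 0.741794 = 6.1569
tomatoes: 20.3 × (4.72/4.05) = 20.3 × 1.165432 = 23.6583
cinema ticket: 38.8 × (7.29/9.86) = 38.8 × 0.739351 = 28.6868
coffee: 5.3 × (10.43/7.98) = 5.3 × 1.307018 = 6.9272
apples: 27.3 × (3.65/2.44) = 27.3 × 1.495902 = 40.8381
Index = Σ wᵢ·(p₁ᵢ/p₀ᵢ) = 6.1569 + 23.6583 + 28.6868 + 6.9272 + 40.8381 = 106.2673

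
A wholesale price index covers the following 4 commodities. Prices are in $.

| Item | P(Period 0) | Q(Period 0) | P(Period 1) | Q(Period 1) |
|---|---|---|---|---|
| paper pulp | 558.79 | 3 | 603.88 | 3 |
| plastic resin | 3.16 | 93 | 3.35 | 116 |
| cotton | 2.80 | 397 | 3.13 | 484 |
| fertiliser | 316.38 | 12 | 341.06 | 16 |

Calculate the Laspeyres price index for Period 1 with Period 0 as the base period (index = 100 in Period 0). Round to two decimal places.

Laspeyres price index uses base-period quantities as weights.
ΣP(Period 1)·Q(Period 0) = 603.88×3 + 3.35×93 + 3.13×397 + 341.06×12 = 1811.64 + 311.55 + 1242.61 + 4092.72 = 7458.52
ΣP(Period 0)·Q(Period 0) = 558.79×3 + 3.16×93 + 2.80×397 + 316.38×12 = 1676.37 + 293.88 + 1111.6 + 3796.56 = 6878.41
Index = 7458.52 / 6878.41 × 100 = 108.4338

108.43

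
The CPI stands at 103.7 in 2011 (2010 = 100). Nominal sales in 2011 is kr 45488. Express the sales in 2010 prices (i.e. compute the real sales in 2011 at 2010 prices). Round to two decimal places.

43865.00

Real = Nominal ÷ (Index/100) = 45488 ÷ (103.7/100)
     = 45488 ÷ 1.037 = 43864.9952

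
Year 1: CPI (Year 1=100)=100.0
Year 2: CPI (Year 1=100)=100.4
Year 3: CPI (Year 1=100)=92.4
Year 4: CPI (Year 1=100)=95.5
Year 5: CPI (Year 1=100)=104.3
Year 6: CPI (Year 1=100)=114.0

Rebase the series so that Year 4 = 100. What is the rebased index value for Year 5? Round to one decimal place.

Rebased(Year 5) = 104.3 / 95.5 × 100 = 109.2147

109.2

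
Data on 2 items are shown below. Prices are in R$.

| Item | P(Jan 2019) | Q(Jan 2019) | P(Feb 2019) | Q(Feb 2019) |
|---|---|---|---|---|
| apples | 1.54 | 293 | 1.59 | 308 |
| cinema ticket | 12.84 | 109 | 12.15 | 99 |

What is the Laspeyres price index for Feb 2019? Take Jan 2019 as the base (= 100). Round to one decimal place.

Laspeyres price index uses base-period quantities as weights.
ΣP(Feb 2019)·Q(Jan 2019) = 1.59×293 + 12.15×109 = 465.87 + 1324.35 = 1790.22
ΣP(Jan 2019)·Q(Jan 2019) = 1.54×293 + 12.84×109 = 451.22 + 1399.56 = 1850.78
Index = 1790.22 / 1850.78 × 100 = 96.7279

96.7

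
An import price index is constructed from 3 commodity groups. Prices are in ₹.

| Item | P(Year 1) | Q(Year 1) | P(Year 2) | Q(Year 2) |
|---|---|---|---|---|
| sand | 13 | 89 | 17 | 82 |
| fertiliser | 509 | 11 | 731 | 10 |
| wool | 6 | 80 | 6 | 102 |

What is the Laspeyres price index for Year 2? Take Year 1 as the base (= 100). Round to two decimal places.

138.67

Laspeyres price index uses base-period quantities as weights.
ΣP(Year 2)·Q(Year 1) = 17×89 + 731×11 + 6×80 = 1513 + 8041 + 480 = 10034
ΣP(Year 1)·Q(Year 1) = 13×89 + 509×11 + 6×80 = 1157 + 5599 + 480 = 7236
Index = 10034 / 7236 × 100 = 138.6678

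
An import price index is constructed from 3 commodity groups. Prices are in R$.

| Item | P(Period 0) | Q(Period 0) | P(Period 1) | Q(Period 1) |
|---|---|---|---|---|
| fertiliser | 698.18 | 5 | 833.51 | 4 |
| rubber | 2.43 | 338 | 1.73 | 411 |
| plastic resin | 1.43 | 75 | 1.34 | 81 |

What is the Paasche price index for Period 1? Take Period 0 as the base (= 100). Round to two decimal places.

106.30

Paasche price index uses current-period quantities as weights.
ΣP(Period 1)·Q(Period 1) = 833.51×4 + 1.73×411 + 1.34×81 = 3334.04 + 711.03 + 108.54 = 4153.61
ΣP(Period 0)·Q(Period 1) = 698.18×4 + 2.43×411 + 1.43×81 = 2792.72 + 998.73 + 115.83 = 3907.28
Index = 4153.61 / 3907.28 × 100 = 106.3044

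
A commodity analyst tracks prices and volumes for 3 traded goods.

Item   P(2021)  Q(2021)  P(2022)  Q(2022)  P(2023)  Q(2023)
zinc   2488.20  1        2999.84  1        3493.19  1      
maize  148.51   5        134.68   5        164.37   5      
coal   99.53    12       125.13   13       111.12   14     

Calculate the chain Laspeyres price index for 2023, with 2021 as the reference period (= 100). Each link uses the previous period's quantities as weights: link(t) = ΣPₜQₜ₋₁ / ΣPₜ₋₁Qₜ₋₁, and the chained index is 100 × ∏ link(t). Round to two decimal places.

Link 2021→2022:
ΣP(2022)Q(2021) = 2999.84×1 + 134.68×5 + 125.13×12 = 2999.84 + 673.4 + 1501.56 = 5174.8
ΣP(2021)Q(2021) = 2488.20×1 + 148.51×5 + 99.53×12 = 2488.2 + 742.55 + 1194.36 = 4425.11
link = 5174.8/4425.11 = 1.169417
Link 2022→2023:
ΣP(2023)Q(2022) = 3493.19×1 + 164.37×5 + 111.12×13 = 3493.19 + 821.85 + 1444.56 = 5759.6
ΣP(2022)Q(2022) = 2999.84×1 + 134.68×5 + 125.13×13 = 2999.84 + 673.4 + 1626.69 = 5299.93
link = 5759.6/5299.93 = 1.086731
Chained index = 100 × 1.169417 × 1.086731 = 127.0842

127.08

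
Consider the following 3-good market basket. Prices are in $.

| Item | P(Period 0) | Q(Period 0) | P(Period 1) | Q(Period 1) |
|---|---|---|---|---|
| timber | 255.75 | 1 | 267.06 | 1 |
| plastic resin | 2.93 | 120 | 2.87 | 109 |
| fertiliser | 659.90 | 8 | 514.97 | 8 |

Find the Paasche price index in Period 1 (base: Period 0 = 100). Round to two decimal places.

80.28

Paasche price index uses current-period quantities as weights.
ΣP(Period 1)·Q(Period 1) = 267.06×1 + 2.87×109 + 514.97×8 = 267.06 + 312.83 + 4119.76 = 4699.65
ΣP(Period 0)·Q(Period 1) = 255.75×1 + 2.93×109 + 659.90×8 = 255.75 + 319.37 + 5279.2 = 5854.32
Index = 4699.65 / 5854.32 × 100 = 80.2766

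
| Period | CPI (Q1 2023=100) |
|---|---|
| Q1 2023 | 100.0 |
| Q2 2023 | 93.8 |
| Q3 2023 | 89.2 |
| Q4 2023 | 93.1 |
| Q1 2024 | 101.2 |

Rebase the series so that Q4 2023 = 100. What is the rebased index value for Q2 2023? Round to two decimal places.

Rebased(Q2 2023) = 93.8 / 93.1 × 100 = 100.7519

100.75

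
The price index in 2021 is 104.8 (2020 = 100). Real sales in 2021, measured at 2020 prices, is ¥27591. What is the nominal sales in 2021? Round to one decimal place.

Nominal = Real × (Index/100) = 27591 × (104.8/100)
        = 27591 × 1.048 = 28915.3680

28915.4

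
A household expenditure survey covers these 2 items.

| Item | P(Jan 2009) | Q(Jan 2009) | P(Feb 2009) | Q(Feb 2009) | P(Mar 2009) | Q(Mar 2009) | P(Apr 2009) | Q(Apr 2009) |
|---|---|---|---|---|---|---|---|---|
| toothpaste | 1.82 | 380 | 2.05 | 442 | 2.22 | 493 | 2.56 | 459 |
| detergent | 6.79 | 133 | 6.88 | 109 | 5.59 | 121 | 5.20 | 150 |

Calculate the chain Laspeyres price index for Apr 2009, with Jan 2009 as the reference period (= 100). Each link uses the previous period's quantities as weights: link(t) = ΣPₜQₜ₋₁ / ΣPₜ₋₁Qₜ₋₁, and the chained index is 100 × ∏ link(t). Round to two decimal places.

Link Jan 2009→Feb 2009:
ΣP(Feb 2009)Q(Jan 2009) = 2.05×380 + 6.88×133 = 779 + 915.04 = 1694.04
ΣP(Jan 2009)Q(Jan 2009) = 1.82×380 + 6.79×133 = 691.6 + 903.07 = 1594.67
link = 1694.04/1594.67 = 1.062314
Link Feb 2009→Mar 2009:
ΣP(Mar 2009)Q(Feb 2009) = 2.22×442 + 5.59×109 = 981.24 + 609.31 = 1590.55
ΣP(Feb 2009)Q(Feb 2009) = 2.05×442 + 6.88×109 = 906.1 + 749.92 = 1656.02
link = 1590.55/1656.02 = 0.960465
Link Mar 2009→Apr 2009:
ΣP(Apr 2009)Q(Mar 2009) = 2.56×493 + 5.20×121 = 1262.08 + 629.2 = 1891.28
ΣP(Mar 2009)Q(Mar 2009) = 2.22×493 + 5.59×121 = 1094.46 + 676.39 = 1770.85
link = 1891.28/1770.85 = 1.068007
Chained index = 100 × 1.062314 × 0.960465 × 1.068007 = 108.9704

108.97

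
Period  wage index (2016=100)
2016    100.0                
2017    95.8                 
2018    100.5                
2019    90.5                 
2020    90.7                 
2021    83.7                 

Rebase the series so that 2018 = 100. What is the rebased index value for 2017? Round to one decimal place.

Rebased(2017) = 95.8 / 100.5 × 100 = 95.3234

95.3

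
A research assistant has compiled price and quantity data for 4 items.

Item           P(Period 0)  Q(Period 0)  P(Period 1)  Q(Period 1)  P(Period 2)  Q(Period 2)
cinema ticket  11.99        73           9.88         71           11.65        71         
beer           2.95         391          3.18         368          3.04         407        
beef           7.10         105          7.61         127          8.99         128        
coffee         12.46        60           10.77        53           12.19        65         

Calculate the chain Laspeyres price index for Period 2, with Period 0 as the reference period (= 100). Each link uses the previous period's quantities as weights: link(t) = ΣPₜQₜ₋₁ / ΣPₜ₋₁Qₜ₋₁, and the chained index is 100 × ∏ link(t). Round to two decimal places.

106.04

Link Period 0→Period 1:
ΣP(Period 1)Q(Period 0) = 9.88×73 + 3.18×391 + 7.61×105 + 10.77×60 = 721.24 + 1243.38 + 799.05 + 646.2 = 3409.87
ΣP(Period 0)Q(Period 0) = 11.99×73 + 2.95×391 + 7.10×105 + 12.46×60 = 875.27 + 1153.45 + 745.5 + 747.6 = 3521.82
link = 3409.87/3521.82 = 0.968212
Link Period 1→Period 2:
ΣP(Period 2)Q(Period 1) = 11.65×71 + 3.04×368 + 8.99×127 + 12.19×53 = 827.15 + 1118.72 + 1141.73 + 646.07 = 3733.67
ΣP(Period 1)Q(Period 1) = 9.88×71 + 3.18×368 + 7.61×127 + 10.77×53 = 701.48 + 1170.24 + 966.47 + 570.81 = 3409
link = 3733.67/3409 = 1.095239
Chained index = 100 × 0.968212 × 1.095239 = 106.0424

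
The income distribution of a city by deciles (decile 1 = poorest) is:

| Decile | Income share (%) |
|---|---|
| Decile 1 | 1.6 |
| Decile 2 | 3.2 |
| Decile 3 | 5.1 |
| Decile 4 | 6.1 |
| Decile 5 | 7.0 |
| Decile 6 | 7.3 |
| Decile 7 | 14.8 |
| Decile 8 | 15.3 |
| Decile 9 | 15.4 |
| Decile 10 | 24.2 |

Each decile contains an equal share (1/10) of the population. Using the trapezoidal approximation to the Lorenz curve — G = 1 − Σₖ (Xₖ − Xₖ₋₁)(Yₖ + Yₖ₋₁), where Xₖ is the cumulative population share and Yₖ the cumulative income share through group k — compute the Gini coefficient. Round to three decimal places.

Cumulative income shares Yₖ: 0.0160, 0.0480, 0.0990, 0.1600, 0.2300, 0.3030, 0.4510, 0.6040, 0.7580, 1.0000
Σ (Xₖ−Xₖ₋₁)(Yₖ+Yₖ₋₁) = (1/10)(0.0160+0.0000) + (1/10)(0.0480+0.0160) + (1/10)(0.0990+0.0480) + (1/10)(0.1600+0.0990) + (1/10)(0.2300+0.1600) + (1/10)(0.3030+0.2300) + (1/10)(0.4510+0.3030) + (1/10)(0.6040+0.4510) + (1/10)(0.7580+0.6040) + (1/10)(1.0000+0.7580)
  = 0.0016 + 0.0064 + 0.0147 + 0.0259 + 0.0390 + 0.0533 + 0.0754 + 0.1055 + 0.1362 + 0.1758 = 0.6338
G = 1 − 0.6338 = 0.3662

0.366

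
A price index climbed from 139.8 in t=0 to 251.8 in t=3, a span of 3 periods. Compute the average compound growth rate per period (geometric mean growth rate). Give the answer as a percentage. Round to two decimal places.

Growth factor = (251.8/139.8)^(1/3) = (1.801144)^(1/3) = 1.216698
Growth rate = 1.216698 − 1 = 0.216698 = 21.6698%

21.67%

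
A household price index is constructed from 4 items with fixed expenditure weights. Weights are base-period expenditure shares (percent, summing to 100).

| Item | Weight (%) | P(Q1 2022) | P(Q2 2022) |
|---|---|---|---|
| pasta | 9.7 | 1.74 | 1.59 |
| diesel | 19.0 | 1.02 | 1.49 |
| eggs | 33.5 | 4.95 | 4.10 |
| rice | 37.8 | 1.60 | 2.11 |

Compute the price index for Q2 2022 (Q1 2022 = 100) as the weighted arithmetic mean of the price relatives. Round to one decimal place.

pasta: 9.7 × (1.59/1.74) = 9.7 × 0.913793 = 8.8638
diesel: 19.0 × (1.49/1.02) = 19.0 × 1.460784 = 27.7549
eggs: 33.5 × (4.10/4.95) = 33.5 × 0.828283 = 27.7475
rice: 37.8 × (2.11/1.60) = 37.8 × 1.318750 = 49.8487
Index = Σ wᵢ·(p₁ᵢ/p₀ᵢ) = 8.8638 + 27.7549 + 27.7475 + 49.8487 = 114.2149

114.2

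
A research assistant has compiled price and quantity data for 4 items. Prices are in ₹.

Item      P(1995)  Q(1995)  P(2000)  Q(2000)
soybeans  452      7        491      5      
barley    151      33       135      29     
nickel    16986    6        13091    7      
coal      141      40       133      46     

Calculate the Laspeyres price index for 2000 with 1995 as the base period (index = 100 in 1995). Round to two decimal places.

Laspeyres price index uses base-period quantities as weights.
ΣP(2000)·Q(1995) = 491×7 + 135×33 + 13091×6 + 133×40 = 3437 + 4455 + 78546 + 5320 = 91758
ΣP(1995)·Q(1995) = 452×7 + 151×33 + 16986×6 + 141×40 = 3164 + 4983 + 101916 + 5640 = 115703
Index = 91758 / 115703 × 100 = 79.3048

79.30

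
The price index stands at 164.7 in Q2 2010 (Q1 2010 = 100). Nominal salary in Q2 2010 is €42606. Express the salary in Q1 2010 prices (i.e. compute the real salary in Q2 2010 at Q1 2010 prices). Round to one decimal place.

25868.9

Real = Nominal ÷ (Index/100) = 42606 ÷ (164.7/100)
     = 42606 ÷ 1.647 = 25868.8525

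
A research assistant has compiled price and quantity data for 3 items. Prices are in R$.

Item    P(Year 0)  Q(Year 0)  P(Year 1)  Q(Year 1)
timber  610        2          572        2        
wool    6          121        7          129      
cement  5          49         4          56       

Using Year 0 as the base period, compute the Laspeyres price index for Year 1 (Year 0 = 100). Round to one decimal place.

99.8

Laspeyres price index uses base-period quantities as weights.
ΣP(Year 1)·Q(Year 0) = 572×2 + 7×121 + 4×49 = 1144 + 847 + 196 = 2187
ΣP(Year 0)·Q(Year 0) = 610×2 + 6×121 + 5×49 = 1220 + 726 + 245 = 2191
Index = 2187 / 2191 × 100 = 99.8174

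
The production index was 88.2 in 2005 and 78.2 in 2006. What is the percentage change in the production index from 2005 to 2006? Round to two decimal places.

Change = (78.2 − 88.2) / 88.2 × 100
       = -10.0 / 88.2 × 100 = -11.3379%

-11.34%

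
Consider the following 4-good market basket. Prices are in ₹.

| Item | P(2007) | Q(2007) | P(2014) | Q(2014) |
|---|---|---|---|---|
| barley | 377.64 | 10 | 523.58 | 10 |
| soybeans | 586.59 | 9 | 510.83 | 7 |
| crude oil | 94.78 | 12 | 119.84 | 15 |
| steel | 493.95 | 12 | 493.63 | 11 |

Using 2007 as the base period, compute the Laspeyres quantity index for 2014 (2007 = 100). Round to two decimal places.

91.42

Laspeyres quantity index uses base-period prices as weights.
ΣP(2007)·Q(2014) = 377.64×10 + 586.59×7 + 94.78×15 + 493.95×11 = 3776.4 + 4106.13 + 1421.7 + 5433.45 = 14737.68
ΣP(2007)·Q(2007) = 377.64×10 + 586.59×9 + 94.78×12 + 493.95×12 = 3776.4 + 5279.31 + 1137.36 + 5927.4 = 16120.47
Index = 14737.68 / 16120.47 × 100 = 91.4221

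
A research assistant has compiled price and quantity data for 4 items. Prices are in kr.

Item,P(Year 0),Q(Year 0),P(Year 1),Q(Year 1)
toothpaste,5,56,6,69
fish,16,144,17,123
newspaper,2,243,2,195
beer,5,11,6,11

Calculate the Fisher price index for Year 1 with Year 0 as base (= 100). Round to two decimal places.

Laspeyres component (base-period weights):
ΣP(Year 1)Q(Year 0) = 6×56 + 17×144 + 2×243 + 6×11 = 336 + 2448 + 486 + 66 = 3336
ΣP(Year 0)Q(Year 0) = 5×56 + 16×144 + 2×243 + 5×11 = 280 + 2304 + 486 + 55 = 3125
L = 3336 / 3125 × 100 = 106.7520
Paasche component (current-period weights):
ΣP(Year 1)Q(Year 1) = 6×69 + 17×123 + 2×195 + 6×11 = 414 + 2091 + 390 + 66 = 2961
ΣP(Year 0)Q(Year 1) = 5×69 + 16×123 + 2×195 + 5×11 = 345 + 1968 + 390 + 55 = 2758
P = 2961 / 2758 × 100 = 107.3604
Fisher = √(L × P) = √(106.7520 × 107.3604) = 107.0558

107.06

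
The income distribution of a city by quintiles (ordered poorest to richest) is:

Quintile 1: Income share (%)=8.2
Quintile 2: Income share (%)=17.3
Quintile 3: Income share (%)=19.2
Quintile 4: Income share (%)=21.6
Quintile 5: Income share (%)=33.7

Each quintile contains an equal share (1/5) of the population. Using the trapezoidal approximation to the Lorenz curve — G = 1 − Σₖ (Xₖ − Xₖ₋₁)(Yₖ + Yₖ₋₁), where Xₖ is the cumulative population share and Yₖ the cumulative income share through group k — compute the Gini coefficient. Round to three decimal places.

0.221

Cumulative income shares Yₖ: 0.0820, 0.2550, 0.4470, 0.6630, 1.0000
Σ (Xₖ−Xₖ₋₁)(Yₖ+Yₖ₋₁) = (1/5)(0.0820+0.0000) + (1/5)(0.2550+0.0820) + (1/5)(0.4470+0.2550) + (1/5)(0.6630+0.4470) + (1/5)(1.0000+0.6630)
  = 0.0164 + 0.0674 + 0.1404 + 0.2220 + 0.3326 = 0.7788
G = 1 − 0.7788 = 0.2212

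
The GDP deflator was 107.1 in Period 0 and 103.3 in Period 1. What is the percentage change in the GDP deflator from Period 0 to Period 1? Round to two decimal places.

Change = (103.3 − 107.1) / 107.1 × 100
       = -3.8 / 107.1 × 100 = -3.5481%

-3.55%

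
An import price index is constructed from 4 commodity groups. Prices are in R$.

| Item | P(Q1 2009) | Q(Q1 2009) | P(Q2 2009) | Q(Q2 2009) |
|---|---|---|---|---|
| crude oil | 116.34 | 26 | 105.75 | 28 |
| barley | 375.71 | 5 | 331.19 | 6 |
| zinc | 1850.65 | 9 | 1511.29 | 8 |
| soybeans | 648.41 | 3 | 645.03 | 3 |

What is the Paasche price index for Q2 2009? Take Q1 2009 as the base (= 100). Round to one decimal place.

85.2

Paasche price index uses current-period quantities as weights.
ΣP(Q2 2009)·Q(Q2 2009) = 105.75×28 + 331.19×6 + 1511.29×8 + 645.03×3 = 2961 + 1987.14 + 12090.32 + 1935.09 = 18973.55
ΣP(Q1 2009)·Q(Q2 2009) = 116.34×28 + 375.71×6 + 1850.65×8 + 648.41×3 = 3257.52 + 2254.26 + 14805.2 + 1945.23 = 22262.21
Index = 18973.55 / 22262.21 × 100 = 85.2276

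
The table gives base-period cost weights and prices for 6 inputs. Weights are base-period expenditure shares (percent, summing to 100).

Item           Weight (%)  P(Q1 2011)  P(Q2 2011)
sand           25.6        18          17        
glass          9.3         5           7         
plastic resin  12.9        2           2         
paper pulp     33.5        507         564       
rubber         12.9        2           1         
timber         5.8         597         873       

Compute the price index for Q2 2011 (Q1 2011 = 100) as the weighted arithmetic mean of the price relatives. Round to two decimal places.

sand: 25.6 × (17/18) = 25.6 × 0.944444 = 24.1778
glass: 9.3 × (7/5) = 9.3 × 1.400000 = 13.0200
plastic resin: 12.9 × (2/2) = 12.9 × 1.000000 = 12.9000
paper pulp: 33.5 × (564/507) = 33.5 × 1.112426 = 37.2663
rubber: 12.9 × (1/2) = 12.9 × 0.500000 = 6.4500
timber: 5.8 × (873/597) = 5.8 × 1.462312 = 8.4814
Index = Σ wᵢ·(p₁ᵢ/p₀ᵢ) = 24.1778 + 13.0200 + 12.9000 + 37.2663 + 6.4500 + 8.4814 = 102.2955

102.30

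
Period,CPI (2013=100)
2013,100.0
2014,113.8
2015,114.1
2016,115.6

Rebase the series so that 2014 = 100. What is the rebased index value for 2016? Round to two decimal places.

101.58

Rebased(2016) = 115.6 / 113.8 × 100 = 101.5817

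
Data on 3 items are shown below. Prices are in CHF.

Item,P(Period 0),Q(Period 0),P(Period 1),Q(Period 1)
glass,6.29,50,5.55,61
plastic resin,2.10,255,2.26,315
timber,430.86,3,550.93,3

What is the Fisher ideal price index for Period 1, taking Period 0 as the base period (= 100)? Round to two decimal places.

Laspeyres component (base-period weights):
ΣP(Period 1)Q(Period 0) = 5.55×50 + 2.26×255 + 550.93×3 = 277.5 + 576.3 + 1652.79 = 2506.59
ΣP(Period 0)Q(Period 0) = 6.29×50 + 2.10×255 + 430.86×3 = 314.5 + 535.5 + 1292.58 = 2142.58
L = 2506.59 / 2142.58 × 100 = 116.9893
Paasche component (current-period weights):
ΣP(Period 1)Q(Period 1) = 5.55×61 + 2.26×315 + 550.93×3 = 338.55 + 711.9 + 1652.79 = 2703.24
ΣP(Period 0)Q(Period 1) = 6.29×61 + 2.10×315 + 430.86×3 = 383.69 + 661.5 + 1292.58 = 2337.77
P = 2703.24 / 2337.77 × 100 = 115.6333
Fisher = √(L × P) = √(116.9893 × 115.6333) = 116.3093

116.31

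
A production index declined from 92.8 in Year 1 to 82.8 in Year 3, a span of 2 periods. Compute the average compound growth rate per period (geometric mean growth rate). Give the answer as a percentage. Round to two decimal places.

Growth factor = (82.8/92.8)^(1/2) = (0.892241)^(1/2) = 0.944585
Growth rate = 0.944585 − 1 = -0.055415 = -5.5415%

-5.54%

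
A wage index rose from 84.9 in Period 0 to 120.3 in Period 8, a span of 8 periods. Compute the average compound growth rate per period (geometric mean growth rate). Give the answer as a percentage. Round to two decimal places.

Growth factor = (120.3/84.9)^(1/8) = (1.416961)^(1/8) = 1.044527
Growth rate = 1.044527 − 1 = 0.044527 = 4.4527%

4.45%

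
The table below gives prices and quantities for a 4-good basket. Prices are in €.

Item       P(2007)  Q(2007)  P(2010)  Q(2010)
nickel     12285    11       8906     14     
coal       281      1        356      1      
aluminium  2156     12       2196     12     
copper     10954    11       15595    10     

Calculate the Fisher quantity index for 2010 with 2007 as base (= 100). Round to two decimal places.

Laspeyres component (base-period weights):
ΣP(2007)Q(2010) = 12285×14 + 281×1 + 2156×12 + 10954×10 = 171990 + 281 + 25872 + 109540 = 307683
ΣP(2007)Q(2007) = 12285×11 + 281×1 + 2156×12 + 10954×11 = 135135 + 281 + 25872 + 120494 = 281782
L = 307683 / 281782 × 100 = 109.1919
Paasche component (current-period weights):
ΣP(2010)Q(2010) = 8906×14 + 356×1 + 2196×12 + 15595×10 = 124684 + 356 + 26352 + 155950 = 307342
ΣP(2010)Q(2007) = 8906×11 + 356×1 + 2196×12 + 15595×11 = 97966 + 356 + 26352 + 171545 = 296219
P = 307342 / 296219 × 100 = 103.7550
Fisher = √(L × P) = √(109.1919 × 103.7550) = 106.4387

106.44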